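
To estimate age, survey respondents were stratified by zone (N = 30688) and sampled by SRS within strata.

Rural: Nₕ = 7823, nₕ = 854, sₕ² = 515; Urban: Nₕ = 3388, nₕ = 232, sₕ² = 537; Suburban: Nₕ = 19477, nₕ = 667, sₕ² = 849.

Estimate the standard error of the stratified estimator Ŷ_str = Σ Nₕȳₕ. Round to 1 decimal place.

Var(Ŷ_str) = Σₕ Nₕ²(1 − fₕ)sₕ²/nₕ.
Rural: 7823²·(1 − 854/7823)·515/854 = 3.2877074 × 10^7.
Urban: 3388²·(1 − 232/3388)·537/232 = 2.4749515 × 10^7.
Suburban: 19477²·(1 − 667/19477)·849/667 = 4.6632931 × 10^8.
Sum = 5.239559 × 10^8.
SE = √(5.239559 × 10^8) = 22890.1.

22890.1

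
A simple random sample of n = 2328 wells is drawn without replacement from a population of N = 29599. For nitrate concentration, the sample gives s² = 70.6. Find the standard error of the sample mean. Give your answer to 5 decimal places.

0.16716

Under SRS without replacement, Var(ȳ) = (1 − f)·s²/n with f = n/N = 2328/29599 = 0.07865131.
Var(ȳ) = (1 − 0.07865131)·70.6/2328 = 0.92134869·0.03032646 = 0.027941245.
SE(ȳ) = √(0.027941245) = 0.16716.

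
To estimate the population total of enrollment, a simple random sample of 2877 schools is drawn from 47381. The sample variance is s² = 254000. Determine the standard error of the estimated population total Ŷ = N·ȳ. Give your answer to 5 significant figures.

Var(Ŷ) = N²·Var(ȳ) = N²·(1 − n/N)·s²/n.
f = 2877/47381 = 0.06072054; Var(ȳ) = 0.93927946·254000/2877 = 82.925611.
Var(Ŷ) = 47381² · 82.925611 = 1.8616461 × 10^11.
SE(Ŷ) = √(1.8616461 × 10^11) = 431470.

431470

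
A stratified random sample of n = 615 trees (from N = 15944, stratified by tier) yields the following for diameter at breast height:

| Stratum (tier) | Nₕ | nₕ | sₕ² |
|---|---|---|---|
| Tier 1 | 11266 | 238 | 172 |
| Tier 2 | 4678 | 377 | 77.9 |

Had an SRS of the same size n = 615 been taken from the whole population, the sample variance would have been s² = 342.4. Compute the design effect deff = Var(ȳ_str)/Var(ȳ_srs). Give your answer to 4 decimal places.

Var(ȳ_str) = Σ Wₕ²(1−fₕ)sₕ²/nₕ with Wₕ = Nₕ/15944:
  Tier 1: (11266/15944)²·(1−238/11266)·172/238 = 0.35320222
  Tier 2: (4678/15944)²·(1−377/4678)·77.9/377 = 0.016354271
  → Var(ȳ_str) = 0.36955649.
Var(ȳ_srs) = (1 − 615/15944)·342.4/615 = 0.5352728.
deff = 0.36955649 / 0.5352728 = 0.6904.

0.6904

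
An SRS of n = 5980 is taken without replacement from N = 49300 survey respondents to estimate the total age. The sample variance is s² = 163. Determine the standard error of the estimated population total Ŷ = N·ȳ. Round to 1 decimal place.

7629.8

Var(Ŷ) = N²·Var(ȳ) = N²·(1 − n/N)·s²/n.
f = 5980/49300 = 0.12129817; Var(ȳ) = 0.87870183·163/5980 = 0.023951237.
Var(Ŷ) = 49300² · 0.023951237 = 5.8213242 × 10^7.
SE(Ŷ) = √(5.8213242 × 10^7) = 7629.8.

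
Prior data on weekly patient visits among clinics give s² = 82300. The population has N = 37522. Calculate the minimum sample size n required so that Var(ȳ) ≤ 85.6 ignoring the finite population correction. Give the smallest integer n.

Without fpc, n₀ = s²/D = 82300/85.6 = 961.4486.
Rounding up, n = 962.

962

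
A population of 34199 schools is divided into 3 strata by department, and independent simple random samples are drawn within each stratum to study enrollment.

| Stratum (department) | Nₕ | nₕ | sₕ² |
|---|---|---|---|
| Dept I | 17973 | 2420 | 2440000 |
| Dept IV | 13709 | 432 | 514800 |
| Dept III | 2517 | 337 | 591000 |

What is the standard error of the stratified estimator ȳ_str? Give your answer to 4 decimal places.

20.8485

Var(ȳ_str) = Σₕ Wₕ²(1 − fₕ)sₕ²/nₕ with Wₕ = Nₕ/N, N = 34199.
Dept I: Wₕ = 0.52554168; term = 0.52554168²·(1 − 0.13464641)·2440000/2420 = 240.98077.
Dept IV: Wₕ = 0.40085967; term = 0.40085967²·(1 − 0.03151215)·514800/432 = 185.45293.
Dept III: Wₕ = 0.07359864; term = 0.07359864²·(1 − 0.13388955)·591000/337 = 8.2275489.
Sum = 434.66125.
SE = √(434.66125) = 20.8485.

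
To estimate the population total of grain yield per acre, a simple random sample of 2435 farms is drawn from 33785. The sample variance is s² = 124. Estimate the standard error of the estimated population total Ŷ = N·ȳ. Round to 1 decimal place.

Var(Ŷ) = N²·Var(ȳ) = N²·(1 − n/N)·s²/n.
f = 2435/33785 = 0.07207341; Var(ȳ) = 0.92792659·124/2435 = 0.047253757.
Var(Ŷ) = 33785² · 0.047253757 = 5.3936677 × 10^7.
SE(Ŷ) = √(5.3936677 × 10^7) = 7344.2.

7344.2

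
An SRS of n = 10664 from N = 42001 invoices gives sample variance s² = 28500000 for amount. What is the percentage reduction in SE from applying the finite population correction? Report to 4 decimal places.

13.6228

f = n/N = 10664/42001 = 0.25389872.
SE_no-fpc = √(s²/n) = 51.696645; SE_fpc = √((1−f)s²/n) = 44.654091.
Ratio = √(1−f) = 0.86377155. Reduction = 100·(1 − 0.86377155) = 13.6228%.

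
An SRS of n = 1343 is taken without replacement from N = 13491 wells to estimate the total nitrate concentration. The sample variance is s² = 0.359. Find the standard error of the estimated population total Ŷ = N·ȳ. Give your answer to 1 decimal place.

209.3

Var(Ŷ) = N²·Var(ȳ) = N²·(1 − n/N)·s²/n.
f = 1343/13491 = 0.09954785; Var(ȳ) = 0.90045215·0.359/1343 = 2.4070166 × 10^-4.
Var(Ŷ) = 13491² · (2.4070166 × 10^-4) = 43809.407.
SE(Ŷ) = √(43809.407) = 209.3.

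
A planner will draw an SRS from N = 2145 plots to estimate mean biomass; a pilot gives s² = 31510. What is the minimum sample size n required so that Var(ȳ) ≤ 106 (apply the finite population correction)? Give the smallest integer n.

Without fpc, n₀ = s²/D = 31510/106 = 297.2642.
With fpc, (1 − n/N)·s²/n ≤ D requires n ≥ n₀/(1 + n₀/N) = 297.2642/(1 + 297.2642/2145) = 261.0822.
Rounding up, n = 262.

262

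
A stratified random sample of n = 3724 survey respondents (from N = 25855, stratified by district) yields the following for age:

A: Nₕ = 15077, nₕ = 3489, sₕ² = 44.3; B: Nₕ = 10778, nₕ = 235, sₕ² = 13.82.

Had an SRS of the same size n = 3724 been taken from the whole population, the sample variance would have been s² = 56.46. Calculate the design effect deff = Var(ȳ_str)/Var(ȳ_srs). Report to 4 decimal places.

Var(ȳ_str) = Σ Wₕ²(1−fₕ)sₕ²/nₕ with Wₕ = Nₕ/25855:
  A: (15077/25855)²·(1−3489/15077)·44.3/3489 = 0.0033184639
  B: (10778/25855)²·(1−235/10778)·13.82/235 = 0.0099966269
  → Var(ȳ_str) = 0.013315091.
Var(ȳ_srs) = (1 − 3724/25855)·56.46/3724 = 0.0129774.
deff = 0.013315091 / 0.0129774 = 1.0260.

1.0260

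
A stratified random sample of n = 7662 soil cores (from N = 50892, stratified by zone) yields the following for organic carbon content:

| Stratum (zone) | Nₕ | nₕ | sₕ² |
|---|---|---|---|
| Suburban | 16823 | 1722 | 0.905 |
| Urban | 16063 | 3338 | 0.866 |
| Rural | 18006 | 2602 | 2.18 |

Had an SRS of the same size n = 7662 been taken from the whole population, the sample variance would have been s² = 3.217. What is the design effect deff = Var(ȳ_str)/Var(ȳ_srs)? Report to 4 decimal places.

Var(ȳ_str) = Σ Wₕ²(1−fₕ)sₕ²/nₕ with Wₕ = Nₕ/50892:
  Suburban: (16823/50892)²·(1−1722/16823)·0.905/1722 = 5.1549629 × 10^-5
  Urban: (16063/50892)²·(1−3338/16063)·0.866/3338 = 2.0474673 × 10^-5
  Rural: (18006/50892)²·(1−2602/18006)·2.18/2602 = 8.9722408 × 10^-5
  → Var(ȳ_str) = 1.6174671 × 10^-4.
Var(ȳ_srs) = (1 − 7662/50892)·3.217/7662 = 3.5665197 × 10^-4.
deff = (1.6174671 × 10^-4) / (3.5665197 × 10^-4) = 0.4535.

0.4535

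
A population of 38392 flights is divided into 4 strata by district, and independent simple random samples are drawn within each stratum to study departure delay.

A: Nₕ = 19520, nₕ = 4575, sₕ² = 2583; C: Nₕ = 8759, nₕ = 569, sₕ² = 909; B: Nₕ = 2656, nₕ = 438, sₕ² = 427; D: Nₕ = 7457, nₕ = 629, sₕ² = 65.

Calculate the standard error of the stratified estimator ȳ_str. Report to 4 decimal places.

Var(ȳ_str) = Σₕ Wₕ²(1 − fₕ)sₕ²/nₕ with Wₕ = Nₕ/N, N = 38392.
A: Wₕ = 0.50843926; term = 0.50843926²·(1 − 0.23437500)·2583/4575 = 0.11174486.
C: Wₕ = 0.22814649; term = 0.22814649²·(1 − 0.06496175)·909/569 = 0.077751463.
B: Wₕ = 0.06918108; term = 0.06918108²·(1 − 0.16490964)·427/438 = 0.0038963854.
D: Wₕ = 0.19423317; term = 0.19423317²·(1 − 0.08435027)·65/629 = 0.003569759.
Sum = 0.19696247.
SE = √(0.19696247) = 0.4438.

0.4438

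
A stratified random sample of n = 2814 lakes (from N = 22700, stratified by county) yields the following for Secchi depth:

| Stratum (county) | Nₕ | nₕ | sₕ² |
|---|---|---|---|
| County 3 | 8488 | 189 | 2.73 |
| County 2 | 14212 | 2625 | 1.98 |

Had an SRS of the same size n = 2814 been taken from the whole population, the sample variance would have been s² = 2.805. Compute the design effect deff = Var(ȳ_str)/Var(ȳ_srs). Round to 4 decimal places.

2.5373

Var(ȳ_str) = Σ Wₕ²(1−fₕ)sₕ²/nₕ with Wₕ = Nₕ/22700:
  County 3: (8488/22700)²·(1−189/8488)·2.73/189 = 0.0019746051
  County 2: (14212/22700)²·(1−2625/14212)·1.98/2625 = 2.410518 × 10^-4
  → Var(ȳ_str) = 0.0022156569.
Var(ȳ_srs) = (1 − 2814/22700)·2.805/2814 = 8.7323342 × 10^-4.
deff = 0.0022156569 / (8.7323342 × 10^-4) = 2.5373.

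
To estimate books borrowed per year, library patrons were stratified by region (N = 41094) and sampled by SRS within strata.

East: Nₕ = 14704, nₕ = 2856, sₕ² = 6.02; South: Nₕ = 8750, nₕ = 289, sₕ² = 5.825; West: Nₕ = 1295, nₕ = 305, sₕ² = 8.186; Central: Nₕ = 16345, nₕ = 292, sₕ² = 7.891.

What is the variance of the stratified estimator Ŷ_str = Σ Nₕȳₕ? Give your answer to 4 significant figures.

8.985 × 10^6

Var(Ŷ_str) = Σₕ Nₕ²(1 − fₕ)sₕ²/nₕ.
East: 14704²·(1 − 2856/14704)·6.02/2856 = 367213.66.
South: 8750²·(1 − 289/8750)·5.825/289 = 1.4922027 × 10^6.
West: 1295²·(1 − 305/1295)·8.186/305 = 34409.381.
Central: 16345²·(1 − 292/16345)·7.891/292 = 7.0907198 × 10^6.
Sum = 8.9845455 × 10^6.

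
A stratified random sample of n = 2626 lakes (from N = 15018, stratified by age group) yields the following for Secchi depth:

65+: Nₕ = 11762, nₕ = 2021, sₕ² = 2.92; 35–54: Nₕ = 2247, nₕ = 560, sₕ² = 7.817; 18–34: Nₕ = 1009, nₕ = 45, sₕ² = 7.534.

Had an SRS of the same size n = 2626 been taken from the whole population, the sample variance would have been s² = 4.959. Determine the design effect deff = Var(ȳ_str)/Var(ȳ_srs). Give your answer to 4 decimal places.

Var(ȳ_str) = Σ Wₕ²(1−fₕ)sₕ²/nₕ with Wₕ = Nₕ/15018:
  65+: (11762/15018)²·(1−2021/11762)·2.92/2021 = 7.3396788 × 10^-4
  35–54: (2247/15018)²·(1−560/2247)·7.817/560 = 2.3460974 × 10^-4
  18–34: (1009/15018)²·(1−45/1009)·7.534/45 = 7.2203309 × 10^-4
  → Var(ȳ_str) = 0.0016906107.
Var(ȳ_srs) = (1 − 2626/15018)·4.959/2626 = 0.0015582197.
deff = 0.0016906107 / 0.0015582197 = 1.0850.

1.0850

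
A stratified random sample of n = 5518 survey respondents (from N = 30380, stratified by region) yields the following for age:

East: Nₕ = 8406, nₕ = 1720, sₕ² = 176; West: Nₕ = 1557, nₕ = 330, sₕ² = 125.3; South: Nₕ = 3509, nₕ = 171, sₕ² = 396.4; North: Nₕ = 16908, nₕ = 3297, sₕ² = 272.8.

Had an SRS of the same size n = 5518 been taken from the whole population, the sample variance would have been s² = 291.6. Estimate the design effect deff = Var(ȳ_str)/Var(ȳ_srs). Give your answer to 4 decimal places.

1.3196

Var(ȳ_str) = Σ Wₕ²(1−fₕ)sₕ²/nₕ with Wₕ = Nₕ/30380:
  East: (8406/30380)²·(1−1720/8406)·176/1720 = 0.006231096
  West: (1557/30380)²·(1−330/1557)·125.3/330 = 7.8594973 × 10^-4
  South: (3509/30380)²·(1−171/3509)·396.4/171 = 0.029419257
  North: (16908/30380)²·(1−3297/16908)·272.8/3297 = 0.020631564
  → Var(ȳ_str) = 0.057067867.
Var(ȳ_srs) = (1 − 5518/30380)·291.6/5518 = 0.043246814.
deff = 0.057067867 / 0.043246814 = 1.3196.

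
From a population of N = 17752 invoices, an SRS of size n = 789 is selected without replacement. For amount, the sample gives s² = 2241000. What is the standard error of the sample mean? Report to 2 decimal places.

52.10

Under SRS without replacement, Var(ȳ) = (1 − f)·s²/n with f = n/N = 789/17752 = 0.04444570.
Var(ȳ) = (1 − 0.04444570)·2241000/789 = 0.95555430·2840.3042 = 2714.0649.
SE(ȳ) = √(2714.0649) = 52.10.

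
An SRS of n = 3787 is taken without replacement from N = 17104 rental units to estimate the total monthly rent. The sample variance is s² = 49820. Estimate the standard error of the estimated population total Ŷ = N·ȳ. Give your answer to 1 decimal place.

54740.2

Var(Ŷ) = N²·Var(ȳ) = N²·(1 − n/N)·s²/n.
f = 3787/17104 = 0.22141020; Var(ȳ) = 0.77858980·49820/3787 = 10.242763.
Var(Ŷ) = 17104² · 10.242763 = 2.9964877 × 10^9.
SE(Ŷ) = √(2.9964877 × 10^9) = 54740.2.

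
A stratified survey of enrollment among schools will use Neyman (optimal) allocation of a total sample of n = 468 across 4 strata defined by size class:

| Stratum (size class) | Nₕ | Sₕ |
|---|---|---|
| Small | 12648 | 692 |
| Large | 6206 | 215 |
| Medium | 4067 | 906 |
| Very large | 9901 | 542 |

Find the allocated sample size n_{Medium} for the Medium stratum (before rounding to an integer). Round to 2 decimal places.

Neyman allocation: nₕ = n·NₕSₕ / Σⱼ NⱼSⱼ.
Σ NⱼSⱼ = 12648·692 + 6206·215 + 4067·906 + 9901·542 = 1.913775 × 10^7.
n_{Medium} = 468·4067·906 / (1.913775 × 10^7) = 90.11.

90.11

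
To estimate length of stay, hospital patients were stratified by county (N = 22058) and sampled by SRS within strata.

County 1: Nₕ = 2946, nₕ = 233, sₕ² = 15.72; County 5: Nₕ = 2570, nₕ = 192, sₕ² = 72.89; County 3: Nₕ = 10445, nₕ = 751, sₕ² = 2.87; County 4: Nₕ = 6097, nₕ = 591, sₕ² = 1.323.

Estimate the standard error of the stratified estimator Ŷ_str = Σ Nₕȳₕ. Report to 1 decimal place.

Var(Ŷ_str) = Σₕ Nₕ²(1 − fₕ)sₕ²/nₕ.
County 1: 2946²·(1 − 233/2946)·15.72/233 = 539236.35.
County 5: 2570²·(1 − 192/2570)·72.89/192 = 2.3201267 × 10^6.
County 3: 10445²·(1 − 751/10445)·2.87/751 = 386948.72.
County 4: 6097²·(1 − 591/6097)·1.323/591 = 75149.27.
Sum = 3.321461 × 10^6.
SE = √(3.321461 × 10^6) = 1822.5.

1822.5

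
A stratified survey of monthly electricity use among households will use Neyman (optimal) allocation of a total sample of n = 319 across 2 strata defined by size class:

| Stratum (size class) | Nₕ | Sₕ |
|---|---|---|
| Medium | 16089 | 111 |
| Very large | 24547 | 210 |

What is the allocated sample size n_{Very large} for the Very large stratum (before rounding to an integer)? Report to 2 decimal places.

Neyman allocation: nₕ = n·NₕSₕ / Σⱼ NⱼSⱼ.
Σ NⱼSⱼ = 16089·111 + 24547·210 = 6.940749 × 10^6.
n_{Very large} = 319·24547·210 / (6.940749 × 10^6) = 236.92.

236.92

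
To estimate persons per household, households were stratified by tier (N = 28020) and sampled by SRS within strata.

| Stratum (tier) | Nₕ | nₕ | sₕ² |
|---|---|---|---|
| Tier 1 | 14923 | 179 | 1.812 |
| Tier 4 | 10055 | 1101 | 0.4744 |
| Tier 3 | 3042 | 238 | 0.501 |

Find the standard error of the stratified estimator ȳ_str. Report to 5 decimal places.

Var(ȳ_str) = Σₕ Wₕ²(1 − fₕ)sₕ²/nₕ with Wₕ = Nₕ/N, N = 28020.
Tier 1: Wₕ = 0.53258387; term = 0.53258387²·(1 − 0.01199491)·1.812/179 = 0.0028368761.
Tier 4: Wₕ = 0.35885082; term = 0.35885082²·(1 − 0.10949776)·0.4744/1101 = 4.9410616 × 10^-5.
Tier 3: Wₕ = 0.10856531; term = 0.10856531²·(1 − 0.07823800)·0.501/238 = 2.2869766 × 10^-5.
Sum = 0.0029091565.
SE = √(0.0029091565) = 0.05394.

0.05394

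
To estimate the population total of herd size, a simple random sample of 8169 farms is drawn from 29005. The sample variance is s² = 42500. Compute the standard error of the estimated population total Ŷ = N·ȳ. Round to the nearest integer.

56073

Var(Ŷ) = N²·Var(ȳ) = N²·(1 − n/N)·s²/n.
f = 8169/29005 = 0.28164110; Var(ȳ) = 0.71835890·42500/8169 = 3.7373306.
Var(Ŷ) = 29005² · 3.7373306 = 3.144179 × 10^9.
SE(Ŷ) = √(3.144179 × 10^9) = 56073.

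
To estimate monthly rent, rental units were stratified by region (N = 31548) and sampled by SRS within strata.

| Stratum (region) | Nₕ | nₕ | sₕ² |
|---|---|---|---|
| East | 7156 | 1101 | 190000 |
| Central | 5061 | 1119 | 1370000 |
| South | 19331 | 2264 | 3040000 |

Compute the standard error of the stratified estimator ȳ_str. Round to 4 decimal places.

Var(ȳ_str) = Σₕ Wₕ²(1 − fₕ)sₕ²/nₕ with Wₕ = Nₕ/N, N = 31548.
East: Wₕ = 0.22682896; term = 0.22682896²·(1 − 0.15385690)·190000/1101 = 7.5128912.
Central: Wₕ = 0.16042221; term = 0.16042221²·(1 − 0.22110255)·1370000/1119 = 24.541425.
South: Wₕ = 0.61274883; term = 0.61274883²·(1 − 0.11711758)·3040000/2264 = 445.1076.
Sum = 477.16192.
SE = √(477.16192) = 21.8440.

21.8440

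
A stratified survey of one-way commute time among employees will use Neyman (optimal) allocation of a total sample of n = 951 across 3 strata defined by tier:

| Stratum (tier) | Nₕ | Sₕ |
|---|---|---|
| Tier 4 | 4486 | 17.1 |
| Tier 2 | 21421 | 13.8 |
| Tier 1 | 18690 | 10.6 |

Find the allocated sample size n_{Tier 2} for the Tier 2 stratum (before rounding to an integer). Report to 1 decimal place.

492.8

Neyman allocation: nₕ = n·NₕSₕ / Σⱼ NⱼSⱼ.
Σ NⱼSⱼ = 4486·17.1 + 21421·13.8 + 18690·10.6 = 570434.4.
n_{Tier 2} = 951·21421·13.8 / 570434.4 = 492.8.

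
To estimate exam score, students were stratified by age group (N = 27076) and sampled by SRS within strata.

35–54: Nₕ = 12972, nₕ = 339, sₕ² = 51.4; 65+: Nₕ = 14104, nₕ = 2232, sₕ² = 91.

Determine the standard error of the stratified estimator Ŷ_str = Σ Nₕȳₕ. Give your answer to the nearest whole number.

5628

Var(Ŷ_str) = Σₕ Nₕ²(1 − fₕ)sₕ²/nₕ.
35–54: 12972²·(1 − 339/12972)·51.4/339 = 2.4847166 × 10^7.
65+: 14104²·(1 − 2232/14104)·91/2232 = 6.8267404 × 10^6.
Sum = 3.1673906 × 10^7.
SE = √(3.1673906 × 10^7) = 5628.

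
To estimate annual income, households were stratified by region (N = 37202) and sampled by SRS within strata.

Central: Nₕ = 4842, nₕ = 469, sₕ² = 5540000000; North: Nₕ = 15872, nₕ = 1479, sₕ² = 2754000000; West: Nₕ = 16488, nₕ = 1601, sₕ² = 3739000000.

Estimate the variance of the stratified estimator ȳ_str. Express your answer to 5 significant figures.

Var(ȳ_str) = Σₕ Wₕ²(1 − fₕ)sₕ²/nₕ with Wₕ = Nₕ/N, N = 37202.
Central: Wₕ = 0.13015429; term = 0.13015429²·(1 − 0.09686080)·5540000000/469 = 180720.99.
North: Wₕ = 0.42664373; term = 0.42664373²·(1 − 0.09318296)·2754000000/1479 = 307359.16.
West: Wₕ = 0.44320198; term = 0.44320198²·(1 − 0.09710092)·3739000000/1601 = 414196.78.
Sum = 902276.93.

902280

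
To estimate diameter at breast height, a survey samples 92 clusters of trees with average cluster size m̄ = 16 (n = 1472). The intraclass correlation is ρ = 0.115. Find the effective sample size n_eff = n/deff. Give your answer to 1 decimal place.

deff = 1 + (16 − 1)·0.115 = 1 + 1.725 = 2.725.
n_eff = 1472 / 2.725 = 540.2.

540.2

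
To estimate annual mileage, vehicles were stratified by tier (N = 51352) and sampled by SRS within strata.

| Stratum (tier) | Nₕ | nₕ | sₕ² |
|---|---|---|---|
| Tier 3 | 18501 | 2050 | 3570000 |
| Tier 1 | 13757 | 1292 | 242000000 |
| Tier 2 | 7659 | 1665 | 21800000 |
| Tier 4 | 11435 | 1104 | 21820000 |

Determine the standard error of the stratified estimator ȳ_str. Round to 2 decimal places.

Var(ȳ_str) = Σₕ Wₕ²(1 − fₕ)sₕ²/nₕ with Wₕ = Nₕ/N, N = 51352.
Tier 3: Wₕ = 0.36027808; term = 0.36027808²·(1 − 0.11080482)·3570000/2050 = 200.99587.
Tier 1: Wₕ = 0.26789609; term = 0.26789609²·(1 − 0.09391582)·242000000/1292 = 12180.192.
Tier 2: Wₕ = 0.14914706; term = 0.14914706²·(1 − 0.21739130)·21800000/1665 = 227.93779.
Tier 4: Wₕ = 0.22267877; term = 0.22267877²·(1 − 0.09654569)·21820000/1104 = 885.42031.
Sum = 13494.546.
SE = √(13494.546) = 116.17.

116.17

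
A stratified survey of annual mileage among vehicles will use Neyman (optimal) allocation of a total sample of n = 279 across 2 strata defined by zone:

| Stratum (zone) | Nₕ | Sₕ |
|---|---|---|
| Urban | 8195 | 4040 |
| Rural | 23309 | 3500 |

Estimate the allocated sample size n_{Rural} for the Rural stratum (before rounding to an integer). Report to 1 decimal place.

Neyman allocation: nₕ = n·NₕSₕ / Σⱼ NⱼSⱼ.
Σ NⱼSⱼ = 8195·4040 + 23309·3500 = 1.146893 × 10^8.
n_{Rural} = 279·23309·3500 / (1.146893 × 10^8) = 198.5.

198.5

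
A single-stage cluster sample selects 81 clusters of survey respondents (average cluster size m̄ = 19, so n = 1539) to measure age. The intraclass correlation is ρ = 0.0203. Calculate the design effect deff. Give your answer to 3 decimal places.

1.365

deff = 1 + (19 − 1)·0.0203 = 1 + 0.3654 = 1.3654.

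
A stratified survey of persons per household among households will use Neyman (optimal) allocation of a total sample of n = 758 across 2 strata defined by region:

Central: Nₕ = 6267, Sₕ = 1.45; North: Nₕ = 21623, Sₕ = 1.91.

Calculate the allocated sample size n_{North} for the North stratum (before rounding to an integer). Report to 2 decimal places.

621.30

Neyman allocation: nₕ = n·NₕSₕ / Σⱼ NⱼSⱼ.
Σ NⱼSⱼ = 6267·1.45 + 21623·1.91 = 50387.08.
n_{North} = 758·21623·1.91 / 50387.08 = 621.30.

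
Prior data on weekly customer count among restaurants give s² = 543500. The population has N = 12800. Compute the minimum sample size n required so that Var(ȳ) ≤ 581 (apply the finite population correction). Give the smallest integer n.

872

Without fpc, n₀ = s²/D = 543500/581 = 935.4561.
With fpc, (1 − n/N)·s²/n ≤ D requires n ≥ n₀/(1 + n₀/N) = 935.4561/(1 + 935.4561/12800) = 871.7467.
Rounding up, n = 872.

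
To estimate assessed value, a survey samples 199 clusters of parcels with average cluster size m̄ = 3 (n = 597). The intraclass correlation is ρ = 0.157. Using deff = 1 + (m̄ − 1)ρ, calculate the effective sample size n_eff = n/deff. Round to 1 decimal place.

deff = 1 + (3 − 1)·0.157 = 1 + 0.314 = 1.314.
n_eff = 597 / 1.314 = 454.3.

454.3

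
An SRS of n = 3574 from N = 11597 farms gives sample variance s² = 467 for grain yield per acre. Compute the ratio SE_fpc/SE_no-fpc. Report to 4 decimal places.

f = n/N = 3574/11597 = 0.30818315.
SE_no-fpc = √(s²/n) = 0.36147741; SE_fpc = √((1−f)s²/n) = 0.30066075.
Ratio = √(1−f) = 0.83175528.

0.8318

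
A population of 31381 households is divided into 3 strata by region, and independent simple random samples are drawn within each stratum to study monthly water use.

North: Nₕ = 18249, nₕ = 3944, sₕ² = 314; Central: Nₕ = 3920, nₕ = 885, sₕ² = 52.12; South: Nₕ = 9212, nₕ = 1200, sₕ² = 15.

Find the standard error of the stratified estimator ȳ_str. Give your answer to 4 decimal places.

Var(ȳ_str) = Σₕ Wₕ²(1 − fₕ)sₕ²/nₕ with Wₕ = Nₕ/N, N = 31381.
North: Wₕ = 0.58153023; term = 0.58153023²·(1 − 0.21612143)·314/3944 = 0.021105037.
Central: Wₕ = 0.12491635; term = 0.12491635²·(1 − 0.22576531)·52.12/885 = 7.114958 × 10^-4.
South: Wₕ = 0.29355342; term = 0.29355342²·(1 − 0.13026487)·15/1200 = 9.3685273 × 10^-4.
Sum = 0.022753386.
SE = √(0.022753386) = 0.1508.

0.1508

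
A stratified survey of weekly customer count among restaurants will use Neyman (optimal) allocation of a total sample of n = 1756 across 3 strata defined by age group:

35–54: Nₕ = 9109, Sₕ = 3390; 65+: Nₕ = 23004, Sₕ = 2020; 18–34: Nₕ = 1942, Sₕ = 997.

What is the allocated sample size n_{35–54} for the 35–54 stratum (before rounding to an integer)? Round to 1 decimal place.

683.9

Neyman allocation: nₕ = n·NₕSₕ / Σⱼ NⱼSⱼ.
Σ NⱼSⱼ = 9109·3390 + 23004·2020 + 1942·997 = 7.9283764 × 10^7.
n_{35–54} = 1756·9109·3390 / (7.9283764 × 10^7) = 683.9.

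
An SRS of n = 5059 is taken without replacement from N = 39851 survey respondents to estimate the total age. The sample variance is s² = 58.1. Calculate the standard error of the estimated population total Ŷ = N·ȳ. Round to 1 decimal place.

Var(Ŷ) = N²·Var(ȳ) = N²·(1 − n/N)·s²/n.
f = 5059/39851 = 0.12694788; Var(ȳ) = 0.87305212·58.1/5059 = 0.010026552.
Var(Ŷ) = 39851² · 0.010026552 = 1.5923189 × 10^7.
SE(Ŷ) = √(1.5923189 × 10^7) = 3990.4.

3990.4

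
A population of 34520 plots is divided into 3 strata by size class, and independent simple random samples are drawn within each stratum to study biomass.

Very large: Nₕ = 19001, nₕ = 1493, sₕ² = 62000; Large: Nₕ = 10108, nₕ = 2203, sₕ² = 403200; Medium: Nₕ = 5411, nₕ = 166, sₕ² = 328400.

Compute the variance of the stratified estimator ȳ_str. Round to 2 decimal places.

Var(ȳ_str) = Σₕ Wₕ²(1 − fₕ)sₕ²/nₕ with Wₕ = Nₕ/N, N = 34520.
Very large: Wₕ = 0.55043453; term = 0.55043453²·(1 − 0.07857481)·62000/1493 = 11.593199.
Large: Wₕ = 0.29281576; term = 0.29281576²·(1 − 0.21794618)·403200/2203 = 12.272458.
Medium: Wₕ = 0.15674971; term = 0.15674971²·(1 − 0.03067825)·328400/166 = 47.116879.
Sum = 70.982536.

70.98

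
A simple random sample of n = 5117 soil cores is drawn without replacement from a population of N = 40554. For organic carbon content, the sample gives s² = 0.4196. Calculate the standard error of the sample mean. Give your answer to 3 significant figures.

0.00846

Under SRS without replacement, Var(ȳ) = (1 − f)·s²/n with f = n/N = 5117/40554 = 0.12617744.
Var(ȳ) = (1 − 0.12617744)·0.4196/5117 = 0.87382256·8.2001173 × 10^-5 = 7.1654474 × 10^-5.
SE(ȳ) = √(7.1654474 × 10^-5) = 0.00846.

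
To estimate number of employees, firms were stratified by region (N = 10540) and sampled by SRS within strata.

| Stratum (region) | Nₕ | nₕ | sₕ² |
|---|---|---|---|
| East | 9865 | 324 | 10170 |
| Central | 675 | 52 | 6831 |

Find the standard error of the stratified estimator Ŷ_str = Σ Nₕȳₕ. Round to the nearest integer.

Var(Ŷ_str) = Σₕ Nₕ²(1 − fₕ)sₕ²/nₕ.
East: 9865²·(1 − 324/9865)·10170/324 = 2.9543839 × 10^9.
Central: 675²·(1 − 52/675)·6831/52 = 5.5242428 × 10^7.
Sum = 3.0096263 × 10^9.
SE = √(3.0096263 × 10^9) = 54860.

54860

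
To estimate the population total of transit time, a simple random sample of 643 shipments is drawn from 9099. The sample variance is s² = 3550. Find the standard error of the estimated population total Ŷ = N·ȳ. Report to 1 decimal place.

Var(Ŷ) = N²·Var(ȳ) = N²·(1 − n/N)·s²/n.
f = 643/9099 = 0.07066711; Var(ȳ) = 0.92933289·3550/643 = 5.1308426.
Var(Ŷ) = 9099² · 5.1308426 = 4.247917 × 10^8.
SE(Ŷ) = √(4.247917 × 10^8) = 20610.5.

20610.5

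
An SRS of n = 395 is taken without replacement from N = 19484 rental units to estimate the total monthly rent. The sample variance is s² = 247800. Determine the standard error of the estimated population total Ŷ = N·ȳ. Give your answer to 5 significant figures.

483040

Var(Ŷ) = N²·Var(ȳ) = N²·(1 − n/N)·s²/n.
f = 395/19484 = 0.02027304; Var(ȳ) = 0.97972696·247800/395 = 614.62364.
Var(Ŷ) = 19484² · 614.62364 = 2.3332727 × 10^11.
SE(Ŷ) = √(2.3332727 × 10^11) = 483040.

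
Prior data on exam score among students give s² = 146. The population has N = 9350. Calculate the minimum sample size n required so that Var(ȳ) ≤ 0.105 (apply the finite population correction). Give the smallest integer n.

1211

Without fpc, n₀ = s²/D = 146/0.105 = 1390.4762.
With fpc, (1 − n/N)·s²/n ≤ D requires n ≥ n₀/(1 + n₀/N) = 1390.4762/(1 + 1390.4762/9350) = 1210.4633.
Rounding up, n = 1211.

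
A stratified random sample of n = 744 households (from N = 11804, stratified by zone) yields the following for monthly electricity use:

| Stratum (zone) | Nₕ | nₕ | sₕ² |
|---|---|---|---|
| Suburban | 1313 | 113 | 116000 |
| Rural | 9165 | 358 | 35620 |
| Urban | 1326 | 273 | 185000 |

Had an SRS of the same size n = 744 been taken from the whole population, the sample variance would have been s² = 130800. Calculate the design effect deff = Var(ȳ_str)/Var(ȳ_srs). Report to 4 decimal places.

0.4616

Var(ȳ_str) = Σ Wₕ²(1−fₕ)sₕ²/nₕ with Wₕ = Nₕ/11804:
  Suburban: (1313/11804)²·(1−113/1313)·116000/113 = 11.60826
  Rural: (9165/11804)²·(1−358/9165)·35620/358 = 57.638537
  Urban: (1326/11804)²·(1−273/1326)·185000/273 = 6.7908256
  → Var(ȳ_str) = 76.037623.
Var(ȳ_srs) = (1 − 744/11804)·130800/744 = 164.72546.
deff = 76.037623 / 164.72546 = 0.4616.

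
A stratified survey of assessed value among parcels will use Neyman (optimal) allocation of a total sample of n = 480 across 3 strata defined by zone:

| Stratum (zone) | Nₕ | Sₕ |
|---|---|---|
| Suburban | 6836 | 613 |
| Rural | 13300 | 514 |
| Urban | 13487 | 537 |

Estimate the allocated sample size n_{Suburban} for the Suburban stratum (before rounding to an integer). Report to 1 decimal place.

110.1

Neyman allocation: nₕ = n·NₕSₕ / Σⱼ NⱼSⱼ.
Σ NⱼSⱼ = 6836·613 + 13300·514 + 13487·537 = 1.8269187 × 10^7.
n_{Suburban} = 480·6836·613 / (1.8269187 × 10^7) = 110.1.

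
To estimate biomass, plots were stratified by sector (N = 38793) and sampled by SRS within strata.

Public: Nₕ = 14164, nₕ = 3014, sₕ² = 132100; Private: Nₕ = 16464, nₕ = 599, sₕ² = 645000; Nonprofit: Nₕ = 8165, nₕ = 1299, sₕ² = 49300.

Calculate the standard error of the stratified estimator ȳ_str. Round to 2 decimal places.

13.89

Var(ȳ_str) = Σₕ Wₕ²(1 − fₕ)sₕ²/nₕ with Wₕ = Nₕ/N, N = 38793.
Public: Wₕ = 0.36511742; term = 0.36511742²·(1 − 0.21279300)·132100/3014 = 4.5995318.
Private: Wₕ = 0.42440647; term = 0.42440647²·(1 − 0.03638241)·645000/599 = 186.89668.
Nonprofit: Wₕ = 0.21047612; term = 0.21047612²·(1 − 0.15909369)·49300/1299 = 1.4138099.
Sum = 192.91002.
SE = √(192.91002) = 13.89.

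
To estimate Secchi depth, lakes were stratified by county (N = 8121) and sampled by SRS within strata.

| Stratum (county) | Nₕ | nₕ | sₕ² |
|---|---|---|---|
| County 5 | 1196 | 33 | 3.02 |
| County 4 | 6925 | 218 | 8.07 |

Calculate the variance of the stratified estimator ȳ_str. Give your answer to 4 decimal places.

0.0280

Var(ȳ_str) = Σₕ Wₕ²(1 − fₕ)sₕ²/nₕ with Wₕ = Nₕ/N, N = 8121.
County 5: Wₕ = 0.14727250; term = 0.14727250²·(1 − 0.02759197)·3.02/33 = 0.0019301225.
County 4: Wₕ = 0.85272750; term = 0.85272750²·(1 − 0.03148014)·8.07/218 = 0.026070305.
Sum = 0.028000428.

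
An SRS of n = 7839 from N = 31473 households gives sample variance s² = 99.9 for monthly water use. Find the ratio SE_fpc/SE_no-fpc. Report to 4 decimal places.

0.8666

f = n/N = 7839/31473 = 0.24907063.
SE_no-fpc = √(s²/n) = 0.1128892; SE_fpc = √((1−f)s²/n) = 0.097825473.
Ratio = √(1−f) = 0.86656181.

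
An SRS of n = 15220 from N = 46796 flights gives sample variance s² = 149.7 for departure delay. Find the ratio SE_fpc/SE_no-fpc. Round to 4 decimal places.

0.8214

f = n/N = 15220/46796 = 0.32524147.
SE_no-fpc = √(s²/n) = 0.099175312; SE_fpc = √((1−f)s²/n) = 0.081466257.
Ratio = √(1−f) = 0.82143687.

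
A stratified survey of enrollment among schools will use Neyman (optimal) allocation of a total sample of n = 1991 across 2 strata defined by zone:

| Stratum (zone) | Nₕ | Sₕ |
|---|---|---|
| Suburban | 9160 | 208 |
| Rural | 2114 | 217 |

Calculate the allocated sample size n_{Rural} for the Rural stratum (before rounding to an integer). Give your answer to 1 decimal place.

Neyman allocation: nₕ = n·NₕSₕ / Σⱼ NⱼSⱼ.
Σ NⱼSⱼ = 9160·208 + 2114·217 = 2.364018 × 10^6.
n_{Rural} = 1991·2114·217 / (2.364018 × 10^6) = 386.4.

386.4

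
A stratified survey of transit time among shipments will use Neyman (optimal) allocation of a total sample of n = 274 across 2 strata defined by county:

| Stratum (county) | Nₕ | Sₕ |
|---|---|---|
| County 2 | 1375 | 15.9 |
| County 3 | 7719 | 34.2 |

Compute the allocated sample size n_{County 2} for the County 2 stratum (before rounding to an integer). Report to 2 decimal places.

20.96

Neyman allocation: nₕ = n·NₕSₕ / Σⱼ NⱼSⱼ.
Σ NⱼSⱼ = 1375·15.9 + 7719·34.2 = 285852.3.
n_{County 2} = 274·1375·15.9 / 285852.3 = 20.96.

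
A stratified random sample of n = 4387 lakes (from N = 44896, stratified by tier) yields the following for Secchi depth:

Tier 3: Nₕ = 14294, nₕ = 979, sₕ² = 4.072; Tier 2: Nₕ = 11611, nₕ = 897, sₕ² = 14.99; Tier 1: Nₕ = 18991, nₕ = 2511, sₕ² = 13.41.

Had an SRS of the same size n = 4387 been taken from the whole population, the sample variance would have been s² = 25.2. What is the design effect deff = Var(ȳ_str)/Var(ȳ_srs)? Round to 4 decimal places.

Var(ȳ_str) = Σ Wₕ²(1−fₕ)sₕ²/nₕ with Wₕ = Nₕ/44896:
  Tier 3: (14294/44896)²·(1−979/14294)·4.072/979 = 3.9273963 × 10^-4
  Tier 2: (11611/44896)²·(1−897/11611)·14.99/897 = 0.0010313716
  Tier 1: (18991/44896)²·(1−2511/18991)·13.41/2511 = 8.2922389 × 10^-4
  → Var(ȳ_str) = 0.0022533351.
Var(ȳ_srs) = (1 − 4387/44896)·25.2/4387 = 0.0051829471.
deff = 0.0022533351 / 0.0051829471 = 0.4348.

0.4348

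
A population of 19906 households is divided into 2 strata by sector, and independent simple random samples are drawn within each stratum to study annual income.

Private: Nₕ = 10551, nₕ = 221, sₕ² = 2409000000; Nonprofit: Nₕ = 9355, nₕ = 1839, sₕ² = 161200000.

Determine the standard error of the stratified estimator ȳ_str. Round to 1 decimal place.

Var(ȳ_str) = Σₕ Wₕ²(1 − fₕ)sₕ²/nₕ with Wₕ = Nₕ/N, N = 19906.
Private: Wₕ = 0.53004119; term = 0.53004119²·(1 − 0.02094588)·2409000000/221 = 2.9982682 × 10^6.
Nonprofit: Wₕ = 0.46995881; term = 0.46995881²·(1 − 0.19657937)·161200000/1839 = 15554.135.
Sum = 3.0138223 × 10^6.
SE = √(3.0138223 × 10^6) = 1736.0.

1736.0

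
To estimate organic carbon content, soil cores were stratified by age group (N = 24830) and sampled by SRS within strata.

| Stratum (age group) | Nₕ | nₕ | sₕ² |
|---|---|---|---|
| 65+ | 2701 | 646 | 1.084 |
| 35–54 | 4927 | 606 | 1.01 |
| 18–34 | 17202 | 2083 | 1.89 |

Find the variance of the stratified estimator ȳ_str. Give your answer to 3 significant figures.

Var(ȳ_str) = Σₕ Wₕ²(1 − fₕ)sₕ²/nₕ with Wₕ = Nₕ/N, N = 24830.
65+: Wₕ = 0.10877970; term = 0.10877970²·(1 − 0.23917068)·1.084/646 = 1.5107052 × 10^-5.
35–54: Wₕ = 0.19842932; term = 0.19842932²·(1 − 0.12299574)·1.01/606 = 5.7552228 × 10^-5.
18–34: Wₕ = 0.69279098; term = 0.69279098²·(1 − 0.12109057)·1.89/2083 = 3.8275521 × 10^-4.
Sum = 4.5541449 × 10^-4.

4.55 × 10^-4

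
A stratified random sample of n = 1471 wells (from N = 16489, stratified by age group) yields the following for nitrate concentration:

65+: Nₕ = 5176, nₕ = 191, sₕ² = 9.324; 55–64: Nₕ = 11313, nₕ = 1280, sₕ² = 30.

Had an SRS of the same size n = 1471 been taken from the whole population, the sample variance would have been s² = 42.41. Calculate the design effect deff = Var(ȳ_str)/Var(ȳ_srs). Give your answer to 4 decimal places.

Var(ȳ_str) = Σ Wₕ²(1−fₕ)sₕ²/nₕ with Wₕ = Nₕ/16489:
  65+: (5176/16489)²·(1−191/5176)·9.324/191 = 0.0046327588
  55–64: (11313/16489)²·(1−1280/11313)·30/1280 = 0.0097843335
  → Var(ȳ_str) = 0.014417092.
Var(ȳ_srs) = (1 − 1471/16489)·42.41/1471 = 0.02625871.
deff = 0.014417092 / 0.02625871 = 0.5490.

0.5490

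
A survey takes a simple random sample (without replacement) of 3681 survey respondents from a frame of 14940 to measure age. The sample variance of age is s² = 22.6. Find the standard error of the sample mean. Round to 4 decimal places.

Under SRS without replacement, Var(ȳ) = (1 − f)·s²/n with f = n/N = 3681/14940 = 0.24638554.
Var(ȳ) = (1 − 0.24638554)·22.6/3681 = 0.75361446·0.006139636 = 0.0046269184.
SE(ȳ) = √(0.0046269184) = 0.0680.

0.0680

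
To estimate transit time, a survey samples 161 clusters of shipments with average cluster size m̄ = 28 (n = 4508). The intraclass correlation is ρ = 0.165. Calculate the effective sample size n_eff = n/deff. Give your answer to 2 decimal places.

826.40

deff = 1 + (28 − 1)·0.165 = 1 + 4.455 = 5.455.
n_eff = 4508 / 5.455 = 826.40.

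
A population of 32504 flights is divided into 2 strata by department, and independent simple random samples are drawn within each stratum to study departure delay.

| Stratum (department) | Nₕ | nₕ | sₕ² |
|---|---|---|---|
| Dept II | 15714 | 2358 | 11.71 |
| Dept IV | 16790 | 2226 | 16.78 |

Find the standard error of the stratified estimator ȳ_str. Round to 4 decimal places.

0.0523

Var(ȳ_str) = Σₕ Wₕ²(1 − fₕ)sₕ²/nₕ with Wₕ = Nₕ/N, N = 32504.
Dept II: Wₕ = 0.48344819; term = 0.48344819²·(1 − 0.15005727)·11.71/2358 = 9.865126 × 10^-4.
Dept IV: Wₕ = 0.51655181; term = 0.51655181²·(1 − 0.13257892)·16.78/2226 = 0.0017447152.
Sum = 0.0027312278.
SE = √(0.0027312278) = 0.0523.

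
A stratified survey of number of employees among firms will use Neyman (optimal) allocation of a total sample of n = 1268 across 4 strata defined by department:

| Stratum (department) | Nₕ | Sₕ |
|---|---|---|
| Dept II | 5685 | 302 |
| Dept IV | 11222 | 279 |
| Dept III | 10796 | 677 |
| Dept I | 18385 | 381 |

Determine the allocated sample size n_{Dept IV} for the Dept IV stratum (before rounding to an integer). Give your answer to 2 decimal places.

207.19

Neyman allocation: nₕ = n·NₕSₕ / Σⱼ NⱼSⱼ.
Σ NⱼSⱼ = 5685·302 + 11222·279 + 10796·677 + 18385·381 = 1.9161385 × 10^7.
n_{Dept IV} = 1268·11222·279 / (1.9161385 × 10^7) = 207.19.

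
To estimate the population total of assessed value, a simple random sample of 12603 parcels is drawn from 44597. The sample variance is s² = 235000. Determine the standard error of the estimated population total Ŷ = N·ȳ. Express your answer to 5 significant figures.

163110

Var(Ŷ) = N²·Var(ȳ) = N²·(1 − n/N)·s²/n.
f = 12603/44597 = 0.28259748; Var(ȳ) = 0.71740252·235000/12603 = 13.376941.
Var(Ŷ) = 44597² · 13.376941 = 2.6605296 × 10^10.
SE(Ŷ) = √(2.6605296 × 10^10) = 163110.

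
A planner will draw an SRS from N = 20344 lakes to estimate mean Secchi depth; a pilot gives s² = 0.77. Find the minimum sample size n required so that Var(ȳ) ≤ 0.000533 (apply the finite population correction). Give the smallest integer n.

1349

Without fpc, n₀ = s²/D = 0.77/0.000533 = 1444.6529.
With fpc, (1 − n/N)·s²/n ≤ D requires n ≥ n₀/(1 + n₀/N) = 1444.6529/(1 + 1444.6529/20344) = 1348.8681.
Rounding up, n = 1349.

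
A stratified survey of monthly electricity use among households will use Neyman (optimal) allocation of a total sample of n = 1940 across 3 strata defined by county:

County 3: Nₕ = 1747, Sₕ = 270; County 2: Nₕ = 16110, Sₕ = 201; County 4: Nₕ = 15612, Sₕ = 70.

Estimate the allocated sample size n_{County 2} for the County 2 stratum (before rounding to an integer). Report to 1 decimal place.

1308.0

Neyman allocation: nₕ = n·NₕSₕ / Σⱼ NⱼSⱼ.
Σ NⱼSⱼ = 1747·270 + 16110·201 + 15612·70 = 4.80264 × 10^6.
n_{County 2} = 1940·16110·201 / (4.80264 × 10^6) = 1308.0.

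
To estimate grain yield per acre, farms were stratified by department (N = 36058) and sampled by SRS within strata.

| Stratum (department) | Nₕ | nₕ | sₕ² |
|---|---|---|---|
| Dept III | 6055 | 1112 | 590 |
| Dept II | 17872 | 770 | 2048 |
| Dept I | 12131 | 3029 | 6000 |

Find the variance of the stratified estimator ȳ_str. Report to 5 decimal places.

0.80569

Var(ȳ_str) = Σₕ Wₕ²(1 − fₕ)sₕ²/nₕ with Wₕ = Nₕ/N, N = 36058.
Dept III: Wₕ = 0.16792390; term = 0.16792390²·(1 − 0.18364988)·590/1112 = 0.012213741.
Dept II: Wₕ = 0.49564590; term = 0.49564590²·(1 − 0.04308415)·2048/770 = 0.62525333.
Dept I: Wₕ = 0.33643020; term = 0.33643020²·(1 − 0.24969087)·6000/3029 = 0.16822175.
Sum = 0.80568882.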